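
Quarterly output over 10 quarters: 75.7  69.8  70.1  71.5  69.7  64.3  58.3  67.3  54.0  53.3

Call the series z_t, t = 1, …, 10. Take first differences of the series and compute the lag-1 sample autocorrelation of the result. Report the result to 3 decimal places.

-0.558

First differences Δz: -5.9, 0.3, 1.4, -1.8, -5.4, -6.0, 9.0, -13.3, -0.7
Mean of differences = -2.4889
Numerator Σ(Δz_t−Δz̄)(Δz_{t+1}−Δz̄) = -171.6590
Denominator Σ(Δz_t−Δz̄)² = 307.8889
r_1(Δz) = -171.6590 / 307.8889 = -0.558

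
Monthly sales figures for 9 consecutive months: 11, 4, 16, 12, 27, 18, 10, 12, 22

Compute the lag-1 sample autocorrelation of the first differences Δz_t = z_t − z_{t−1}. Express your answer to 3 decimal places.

-0.395

First differences Δz: -7, 12, -4, 15, -9, -8, 2, 10
Mean of differences = 1.3750
Numerator Σ(Δz_t−Δz̄)(Δz_{t+1}−Δz̄) = -263.8906
Denominator Σ(Δz_t−Δz̄)² = 667.8750
r_1(Δz) = -263.8906 / 667.8750 = -0.395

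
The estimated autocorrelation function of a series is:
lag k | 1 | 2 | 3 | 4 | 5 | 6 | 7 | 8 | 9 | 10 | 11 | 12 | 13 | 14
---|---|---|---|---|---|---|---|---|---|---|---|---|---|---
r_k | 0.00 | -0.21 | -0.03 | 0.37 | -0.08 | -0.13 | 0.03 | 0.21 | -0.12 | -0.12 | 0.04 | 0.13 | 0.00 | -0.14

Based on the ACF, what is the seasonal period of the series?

The largest autocorrelation is r_4 = 0.37, with a weaker echo at lag 8 (0.21); the remaining lags stay at or below 0.13.
The dominant spike at lag 4 indicates a seasonal period of 4.

4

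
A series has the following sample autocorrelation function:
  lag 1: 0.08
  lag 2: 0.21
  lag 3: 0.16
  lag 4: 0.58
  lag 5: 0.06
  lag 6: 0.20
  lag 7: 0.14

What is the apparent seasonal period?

4

The largest autocorrelation is r_4 = 0.58; the remaining lags stay at or below 0.21.
The dominant spike at lag 4 indicates a seasonal period of 4.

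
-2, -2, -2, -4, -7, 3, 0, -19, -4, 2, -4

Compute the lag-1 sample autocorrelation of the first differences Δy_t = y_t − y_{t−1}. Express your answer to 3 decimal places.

First differences Δy: 0, 0, -2, -3, 10, -3, -19, 15, 6, -6
Mean of differences = -0.2000
Numerator Σ(Δy_t−Δȳ)(Δy_{t+1}−Δȳ) = -227.2400
Denominator Σ(Δy_t−Δȳ)² = 779.6000
r_1(Δy) = -227.2400 / 779.6000 = -0.291

-0.291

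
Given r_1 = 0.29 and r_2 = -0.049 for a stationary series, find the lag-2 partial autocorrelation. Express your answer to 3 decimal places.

φ_{22} = (r_2 − r_1²) / (1 − r_1²)
r_1² = (0.29)² = 0.0841
Numerator = -0.049 − 0.0841 = -0.1331; denominator = 1 − 0.0841 = 0.9159
φ_{22} = -0.1331 / 0.9159 = -0.145

-0.145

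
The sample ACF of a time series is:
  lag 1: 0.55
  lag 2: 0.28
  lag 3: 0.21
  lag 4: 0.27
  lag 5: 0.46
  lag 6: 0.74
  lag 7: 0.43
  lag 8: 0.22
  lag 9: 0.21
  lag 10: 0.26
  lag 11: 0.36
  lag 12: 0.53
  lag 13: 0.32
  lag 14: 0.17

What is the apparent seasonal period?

The largest autocorrelation is r_6 = 0.74; the remaining lags stay at or below 0.55. The elevated value at lag 1 (0.55), dropping to 0.28 at lag 2, reflects decaying short-term dependence rather than seasonality.
The dominant spike at lag 6 indicates a seasonal period of 6.

6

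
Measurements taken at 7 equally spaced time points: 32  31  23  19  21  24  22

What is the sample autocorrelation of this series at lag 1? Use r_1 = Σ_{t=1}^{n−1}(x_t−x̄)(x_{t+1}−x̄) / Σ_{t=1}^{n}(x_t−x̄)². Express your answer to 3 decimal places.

Mean x̄ = (32 + 31 + 23 + 19 + 21 + 24 + 22)/7 = 24.5714
Numerator Σ_{t=1}^{6}(x_t−x̄)(x_{t+1}−x̄) = 69.8163
Denominator Σ(x_t−x̄)² = 149.7143
r_1 = 69.8163 / 149.7143 = 0.466

0.466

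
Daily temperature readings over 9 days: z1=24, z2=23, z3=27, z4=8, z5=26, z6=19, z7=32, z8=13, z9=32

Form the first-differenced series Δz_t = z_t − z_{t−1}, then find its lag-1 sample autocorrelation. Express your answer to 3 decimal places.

First differences Δz: -1, 4, -19, 18, -7, 13, -19, 19
Mean of differences = 1.0000
Numerator Σ(Δz_t−Δz̄)(Δz_{t+1}−Δz̄) = -1238.0000
Denominator Σ(Δz_t−Δz̄)² = 1634.0000
r_1(Δz) = -1238.0000 / 1634.0000 = -0.758

-0.758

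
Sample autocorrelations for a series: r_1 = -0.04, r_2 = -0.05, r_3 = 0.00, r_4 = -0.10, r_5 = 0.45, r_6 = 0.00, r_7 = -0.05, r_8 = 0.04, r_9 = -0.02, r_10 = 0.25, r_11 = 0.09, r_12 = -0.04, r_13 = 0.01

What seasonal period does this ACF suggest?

5

The largest autocorrelation is r_5 = 0.45, with a weaker echo at lag 10 (0.25); the remaining lags stay at or below 0.09.
The dominant spike at lag 5 indicates a seasonal period of 5.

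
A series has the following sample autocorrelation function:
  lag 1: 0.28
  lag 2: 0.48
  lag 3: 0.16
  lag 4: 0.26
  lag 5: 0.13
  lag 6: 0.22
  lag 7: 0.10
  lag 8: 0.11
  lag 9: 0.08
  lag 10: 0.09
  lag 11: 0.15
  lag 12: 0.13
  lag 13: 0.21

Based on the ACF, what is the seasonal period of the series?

The largest autocorrelation is r_2 = 0.48; the remaining lags stay at or below 0.28.
The dominant spike at lag 2 indicates a seasonal period of 2.

2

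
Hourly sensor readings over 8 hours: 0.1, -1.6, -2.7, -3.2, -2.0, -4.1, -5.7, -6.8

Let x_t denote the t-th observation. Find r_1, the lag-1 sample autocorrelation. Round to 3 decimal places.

0.462

Mean x̄ = (0.1 − 1.6 − 2.7 − 3.2 − 2.0 − 4.1 − 5.7 − 6.8)/8 = -3.2500
Deviations from mean: 3.3500, 1.6500, 0.5500, 0.0500, 1.2500, -0.8500, -2.4500, -3.5500
Σ(x_t−x̄)(x_{t+1}−x̄) = (5.5275) + (0.9075) + (0.0275) + (0.0625) + (-1.0625) + (2.0825) + (8.6975) = 16.2425
Denominator Σ(x_t−x̄)² = 35.1400
r_1 = 16.2425 / 35.1400 = 0.462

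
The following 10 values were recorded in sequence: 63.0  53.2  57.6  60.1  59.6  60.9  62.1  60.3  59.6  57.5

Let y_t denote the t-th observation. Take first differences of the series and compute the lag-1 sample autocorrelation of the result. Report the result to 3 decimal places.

First differences Δy: -9.8, 4.4, 2.5, -0.5, 1.3, 1.2, -1.8, -0.7, -2.1
Mean of differences = -0.6111
Numerator Σ(Δy_t−Δȳ)(Δy_{t+1}−Δȳ) = -28.3523
Denominator Σ(Δy_t−Δȳ)² = 129.8089
r_1(Δy) = -28.3523 / 129.8089 = -0.218

-0.218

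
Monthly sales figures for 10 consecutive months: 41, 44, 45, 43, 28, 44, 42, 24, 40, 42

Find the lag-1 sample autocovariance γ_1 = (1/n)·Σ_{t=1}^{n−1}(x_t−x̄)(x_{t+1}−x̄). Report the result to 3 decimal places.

-7.649

Mean x̄ = (41 + 44 + 45 + 43 + 28 + 44 + 42 + 24 + 40 + 42)/10 = 39.3000
Σ_{t=1}^{9}(x_t−x̄)(x_{t+1}−x̄) = -76.4900
γ_1 = -76.4900 / 10 = -7.649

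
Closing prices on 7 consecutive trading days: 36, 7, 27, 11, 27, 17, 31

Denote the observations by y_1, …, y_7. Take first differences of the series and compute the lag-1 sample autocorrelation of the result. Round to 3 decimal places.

First differences Δy: -29, 20, -16, 16, -10, 14
Mean of differences = -0.8333
Numerator Σ(Δy_t−Δȳ)(Δy_{t+1}−Δȳ) = -1448.3611
Denominator Σ(Δy_t−Δȳ)² = 2044.8333
r_1(Δy) = -1448.3611 / 2044.8333 = -0.708

-0.708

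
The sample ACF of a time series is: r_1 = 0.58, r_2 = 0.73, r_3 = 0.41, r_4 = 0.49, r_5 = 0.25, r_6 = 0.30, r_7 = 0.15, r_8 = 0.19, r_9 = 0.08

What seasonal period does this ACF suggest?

2

The largest autocorrelation is r_2 = 0.73; the remaining lags stay at or below 0.58.
The dominant spike at lag 2 indicates a seasonal period of 2.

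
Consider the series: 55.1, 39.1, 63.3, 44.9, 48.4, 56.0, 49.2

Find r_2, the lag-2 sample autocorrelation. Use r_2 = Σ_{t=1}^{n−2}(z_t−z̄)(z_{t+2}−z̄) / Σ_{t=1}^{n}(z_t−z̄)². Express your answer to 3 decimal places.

0.172

Mean z̄ = (55.1 + 39.1 + 63.3 + 44.9 + 48.4 + 56.0 + 49.2)/7 = 50.8571
Deviations from mean: 4.2429, -11.7571, 12.4429, -5.9571, -2.4571, 5.1429, -1.6571
Numerator Σ_{t=1}^{5}(z_t−z̄)(z_{t+2}−z̄) = 65.6935
Denominator Σ(z_t−z̄)² = 381.7771
r_2 = 65.6935 / 381.7771 = 0.172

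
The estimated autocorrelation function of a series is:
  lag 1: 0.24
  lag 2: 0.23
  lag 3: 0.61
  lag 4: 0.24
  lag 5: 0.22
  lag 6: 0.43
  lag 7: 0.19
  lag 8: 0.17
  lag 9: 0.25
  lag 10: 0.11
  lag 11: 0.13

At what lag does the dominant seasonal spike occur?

3

The largest autocorrelation is r_3 = 0.61, with weaker echoes at lags 6 (0.43) and 9 (0.25); the remaining lags stay at or below 0.24.
The dominant spike at lag 3 indicates a seasonal period of 3.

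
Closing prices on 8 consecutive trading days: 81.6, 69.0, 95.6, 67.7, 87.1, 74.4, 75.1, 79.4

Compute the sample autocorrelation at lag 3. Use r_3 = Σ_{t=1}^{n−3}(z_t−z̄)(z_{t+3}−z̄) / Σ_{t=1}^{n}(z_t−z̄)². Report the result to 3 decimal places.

Mean z̄ = (81.6 + 69.0 + 95.6 + 67.7 + 87.1 + 74.4 + 75.1 + 79.4)/8 = 78.7375
Deviations from mean: 2.8625, -9.7375, 16.8625, -11.0375, 8.3625, -4.3375, -3.6375, 0.6625
Σ(z_t−z̄)(z_{t+3}−z̄) = (-31.5948) + (-81.4298) + (-73.1411) + (40.1489) + (5.5402) = -140.4767
Denominator Σ(z_t−z̄)² = 611.5988
r_3 = -140.4767 / 611.5988 = -0.230

-0.230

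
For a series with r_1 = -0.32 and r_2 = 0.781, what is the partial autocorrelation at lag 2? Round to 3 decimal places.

φ_{22} = (r_2 − r_1²) / (1 − r_1²)
r_1² = (-0.32)² = 0.1024
Numerator = 0.781 − 0.1024 = 0.6786; denominator = 1 − 0.1024 = 0.8976
φ_{22} = 0.6786 / 0.8976 = 0.756

0.756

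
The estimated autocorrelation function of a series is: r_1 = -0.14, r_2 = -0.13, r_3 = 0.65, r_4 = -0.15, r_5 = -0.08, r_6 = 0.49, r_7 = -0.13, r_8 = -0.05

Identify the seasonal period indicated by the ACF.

3

The largest autocorrelation is r_3 = 0.65, with a weaker echo at lag 6 (0.49); the remaining lags stay at or below -0.05.
The dominant spike at lag 3 indicates a seasonal period of 3.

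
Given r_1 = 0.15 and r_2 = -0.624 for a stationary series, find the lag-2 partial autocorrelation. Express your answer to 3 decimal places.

φ_{22} = (r_2 − r_1²) / (1 − r_1²)
r_1² = (0.15)² = 0.0225
Numerator = -0.624 − 0.0225 = -0.6465; denominator = 1 − 0.0225 = 0.9775
φ_{22} = -0.6465 / 0.9775 = -0.661

-0.661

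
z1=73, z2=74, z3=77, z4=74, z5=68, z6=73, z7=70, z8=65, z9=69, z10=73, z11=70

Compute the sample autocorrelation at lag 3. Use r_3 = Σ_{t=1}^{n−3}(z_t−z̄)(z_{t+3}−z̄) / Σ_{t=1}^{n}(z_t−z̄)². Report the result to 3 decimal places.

0.224

Mean z̄ = (73 + 74 + 77 + 74 + 68 + 73 + 70 + 65 + 69 + 73 + 70)/11 = 71.4545
Numerator Σ_{t=1}^{8}(z_t−z̄)(z_{t+3}−z̄) = 25.6529
Denominator Σ(z_t−z̄)² = 114.7273
r_3 = 25.6529 / 114.7273 = 0.224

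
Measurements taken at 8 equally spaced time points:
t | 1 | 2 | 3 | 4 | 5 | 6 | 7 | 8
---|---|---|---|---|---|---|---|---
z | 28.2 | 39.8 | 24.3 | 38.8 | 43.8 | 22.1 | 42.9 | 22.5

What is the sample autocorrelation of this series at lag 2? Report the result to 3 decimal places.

Mean z̄ = (28.2 + 39.8 + 24.3 + 38.8 + 43.8 + 22.1 + 42.9 + 22.5)/8 = 32.8000
Σ(z_t−z̄)(z_{t+2}−z̄) = (39.1000) + (42.0000) + (-93.5000) + (-64.2000) + (111.1000) + (110.2100) = 144.7100
Denominator Σ(z_t−z̄)² = 622.0000
r_2 = 144.7100 / 622.0000 = 0.233

0.233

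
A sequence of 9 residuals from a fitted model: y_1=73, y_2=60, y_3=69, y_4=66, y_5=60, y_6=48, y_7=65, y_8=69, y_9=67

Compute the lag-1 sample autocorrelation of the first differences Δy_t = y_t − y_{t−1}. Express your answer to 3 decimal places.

First differences Δy: -13, 9, -3, -6, -12, 17, 4, -2
Mean of differences = -0.7500
Numerator Σ(Δy_t−Δȳ)(Δy_{t+1}−Δȳ) = -191.8125
Denominator Σ(Δy_t−Δȳ)² = 743.5000
r_1(Δy) = -191.8125 / 743.5000 = -0.258

-0.258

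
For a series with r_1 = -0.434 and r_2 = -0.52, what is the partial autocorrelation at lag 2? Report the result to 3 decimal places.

-0.873

φ_{22} = (r_2 − r_1²) / (1 − r_1²)
r_1² = (-0.434)² = 0.188356
Numerator = -0.52 − 0.1884 = -0.7084; denominator = 1 − 0.1884 = 0.8116
φ_{22} = -0.7084 / 0.8116 = -0.873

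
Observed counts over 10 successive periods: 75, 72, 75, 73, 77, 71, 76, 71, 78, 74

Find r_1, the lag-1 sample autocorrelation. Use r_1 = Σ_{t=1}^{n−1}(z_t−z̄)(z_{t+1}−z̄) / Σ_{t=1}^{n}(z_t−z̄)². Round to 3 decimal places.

Mean z̄ = (75 + 72 + 75 + 73 + 77 + 71 + 76 + 71 + 78 + 74)/10 = 74.2000
Numerator Σ_{t=1}^{9}(z_t−z̄)(z_{t+1}−z̄) = -41.2400
Denominator Σ(z_t−z̄)² = 53.6000
r_1 = -41.2400 / 53.6000 = -0.769

-0.769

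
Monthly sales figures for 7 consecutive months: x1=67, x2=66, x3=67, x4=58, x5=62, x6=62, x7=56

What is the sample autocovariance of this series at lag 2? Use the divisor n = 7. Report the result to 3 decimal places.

Mean x̄ = (67 + 66 + 67 + 58 + 62 + 62 + 56)/7 = 62.5714
Σ_{t=1}^{5}(x_t−x̄)(x_{t+2}−x̄) = 7.7755
γ_2 = 7.7755 / 7 = 1.111

1.111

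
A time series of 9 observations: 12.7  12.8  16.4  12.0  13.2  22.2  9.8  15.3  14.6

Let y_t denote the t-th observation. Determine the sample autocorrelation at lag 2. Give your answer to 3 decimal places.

Mean ȳ = (12.7 + 12.8 + 16.4 + 12.0 + 13.2 + 22.2 + 9.8 + 15.3 + 14.6)/9 = 14.3333
Σ(y_t−ȳ)(y_{t+2}−ȳ) = (-3.3756) + (3.5778) + (-2.3422) + (-18.3556) + (5.1378) + (7.6044) + (-1.2089) = -8.9622
Denominator Σ(y_t−ȳ)² = 99.4600
r_2 = -8.9622 / 99.4600 = -0.090

-0.090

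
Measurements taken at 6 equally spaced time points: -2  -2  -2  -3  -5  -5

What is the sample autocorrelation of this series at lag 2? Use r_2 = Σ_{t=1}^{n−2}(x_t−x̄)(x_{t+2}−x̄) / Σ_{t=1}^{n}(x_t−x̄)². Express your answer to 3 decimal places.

-0.082

Mean x̄ = (-2 − 2 − 2 − 3 − 5 − 5)/6 = -3.1667
Σ(x_t−x̄)(x_{t+2}−x̄) = (1.3611) + (0.1944) + (-2.1389) + (-0.3056) = -0.8889
Denominator Σ(x_t−x̄)² = 10.8333
r_2 = -0.8889 / 10.8333 = -0.082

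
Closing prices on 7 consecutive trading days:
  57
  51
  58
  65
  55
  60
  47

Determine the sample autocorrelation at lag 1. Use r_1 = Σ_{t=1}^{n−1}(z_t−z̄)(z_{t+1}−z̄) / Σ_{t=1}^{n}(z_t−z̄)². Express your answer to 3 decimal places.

Mean z̄ = (57 + 51 + 58 + 65 + 55 + 60 + 47)/7 = 56.1429
Deviations from mean: 0.8571, -5.1429, 1.8571, 8.8571, -1.1429, 3.8571, -9.1429
Numerator Σ_{t=1}^{6}(z_t−z̄)(z_{t+1}−z̄) = -47.3061
Denominator Σ(z_t−z̄)² = 208.8571
r_1 = -47.3061 / 208.8571 = -0.226

-0.226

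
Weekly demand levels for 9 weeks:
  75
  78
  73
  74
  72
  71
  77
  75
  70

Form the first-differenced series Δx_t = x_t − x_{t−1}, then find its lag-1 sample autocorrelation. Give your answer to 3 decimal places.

-0.297

First differences Δx: 3, -5, 1, -2, -1, 6, -2, -5
Mean of differences = -0.6250
Numerator Σ(Δx_t−Δx̄)(Δx_{t+1}−Δx̄) = -30.2656
Denominator Σ(Δx_t−Δx̄)² = 101.8750
r_1(Δx) = -30.2656 / 101.8750 = -0.297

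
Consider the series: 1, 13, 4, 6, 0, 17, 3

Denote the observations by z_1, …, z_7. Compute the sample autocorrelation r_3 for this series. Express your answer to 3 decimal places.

-0.264

Mean z̄ = (1 + 13 + 4 + 6 + 0 + 17 + 3)/7 = 6.2857
Σ(z_t−z̄)(z_{t+3}−z̄) = (1.5102) + (-42.2041) + (-24.4898) + (0.9388) = -64.2449
Denominator Σ(z_t−z̄)² = 243.4286
r_3 = -64.2449 / 243.4286 = -0.264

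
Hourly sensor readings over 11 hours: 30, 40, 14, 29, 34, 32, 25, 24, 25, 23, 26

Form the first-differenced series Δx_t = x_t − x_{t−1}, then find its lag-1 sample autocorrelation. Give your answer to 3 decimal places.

First differences Δx: 10, -26, 15, 5, -2, -7, -1, 1, -2, 3
Mean of differences = -0.4000
Numerator Σ(Δx_t−Δx̄)(Δx_{t+1}−Δx̄) = -579.9600
Denominator Σ(Δx_t−Δx̄)² = 1092.4000
r_1(Δx) = -579.9600 / 1092.4000 = -0.531

-0.531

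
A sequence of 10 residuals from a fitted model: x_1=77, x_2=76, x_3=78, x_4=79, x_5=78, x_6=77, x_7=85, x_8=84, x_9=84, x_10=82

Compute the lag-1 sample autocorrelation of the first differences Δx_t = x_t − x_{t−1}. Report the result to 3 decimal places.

-0.280

First differences Δx: -1, 2, 1, -1, -1, 8, -1, 0, -2
Mean of differences = 0.5556
Numerator Σ(Δx_t−Δx̄)(Δx_{t+1}−Δx̄) = -20.7531
Denominator Σ(Δx_t−Δx̄)² = 74.2222
r_1(Δx) = -20.7531 / 74.2222 = -0.280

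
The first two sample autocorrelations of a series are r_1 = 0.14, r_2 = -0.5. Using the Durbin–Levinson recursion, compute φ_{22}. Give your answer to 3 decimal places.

φ_{22} = (r_2 − r_1²) / (1 − r_1²)
r_1² = (0.14)² = 0.0196
Numerator = -0.5 − 0.0196 = -0.5196; denominator = 1 − 0.0196 = 0.9804
φ_{22} = -0.5196 / 0.9804 = -0.530

-0.530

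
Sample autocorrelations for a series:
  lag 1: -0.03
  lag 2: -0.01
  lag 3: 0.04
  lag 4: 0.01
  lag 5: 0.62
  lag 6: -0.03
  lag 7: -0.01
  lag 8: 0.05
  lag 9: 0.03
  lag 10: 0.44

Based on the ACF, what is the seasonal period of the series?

5

The largest autocorrelation is r_5 = 0.62, with a weaker echo at lag 10 (0.44); the remaining lags stay at or below 0.05.
The dominant spike at lag 5 indicates a seasonal period of 5.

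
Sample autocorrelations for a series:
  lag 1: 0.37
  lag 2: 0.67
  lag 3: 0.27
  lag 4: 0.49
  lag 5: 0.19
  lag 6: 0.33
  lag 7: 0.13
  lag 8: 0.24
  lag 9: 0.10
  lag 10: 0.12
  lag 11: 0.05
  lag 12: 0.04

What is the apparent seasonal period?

2

The largest autocorrelation is r_2 = 0.67, with a weaker echo at lag 4 (0.49); the remaining lags stay at or below 0.37.
The dominant spike at lag 2 indicates a seasonal period of 2.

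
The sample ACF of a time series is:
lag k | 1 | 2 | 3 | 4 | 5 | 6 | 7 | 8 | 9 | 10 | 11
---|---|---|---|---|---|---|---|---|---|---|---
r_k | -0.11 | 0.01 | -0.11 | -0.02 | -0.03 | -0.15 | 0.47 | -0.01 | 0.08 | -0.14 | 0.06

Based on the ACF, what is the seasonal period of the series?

The largest autocorrelation is r_7 = 0.47; the remaining lags stay at or below 0.08.
The dominant spike at lag 7 indicates a seasonal period of 7.

7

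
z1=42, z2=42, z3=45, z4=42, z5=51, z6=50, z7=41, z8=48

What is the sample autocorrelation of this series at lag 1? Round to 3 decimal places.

-0.099

Mean z̄ = (42 + 42 + 45 + 42 + 51 + 50 + 41 + 48)/8 = 45.1250
Deviations from mean: -3.1250, -3.1250, -0.1250, -3.1250, 5.8750, 4.8750, -4.1250, 2.8750
Numerator Σ_{t=1}^{7}(z_t−z̄)(z_{t+1}−z̄) = -11.1406
Denominator Σ(z_t−z̄)² = 112.8750
r_1 = -11.1406 / 112.8750 = -0.099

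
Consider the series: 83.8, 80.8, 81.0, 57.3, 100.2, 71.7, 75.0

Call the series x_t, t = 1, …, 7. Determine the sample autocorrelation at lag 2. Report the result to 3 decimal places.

0.085

Mean x̄ = (83.8 + 80.8 + 81.0 + 57.3 + 100.2 + 71.7 + 75.0)/7 = 78.5429
Σ(x_t−x̄)(x_{t+2}−x̄) = (12.9176) + (-47.9482) + (53.2147) + (145.3618) + (-76.7282) = 86.8178
Denominator Σ(x_t−x̄)² = 1018.4371
r_2 = 86.8178 / 1018.4371 = 0.085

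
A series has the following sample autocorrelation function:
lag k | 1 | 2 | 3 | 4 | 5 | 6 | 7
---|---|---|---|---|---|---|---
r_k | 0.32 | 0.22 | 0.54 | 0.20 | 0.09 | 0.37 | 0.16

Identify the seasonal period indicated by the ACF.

The largest autocorrelation is r_3 = 0.54, with a weaker echo at lag 6 (0.37); the remaining lags stay at or below 0.32. The elevated value at lag 1 (0.32), dropping to 0.22 at lag 2, reflects decaying short-term dependence rather than seasonality.
The dominant spike at lag 3 indicates a seasonal period of 3.

3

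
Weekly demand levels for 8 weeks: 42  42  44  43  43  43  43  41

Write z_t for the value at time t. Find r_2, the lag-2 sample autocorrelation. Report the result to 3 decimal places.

-0.154

Mean z̄ = (42 + 42 + 44 + 43 + 43 + 43 + 43 + 41)/8 = 42.6250
Numerator Σ_{t=1}^{6}(z_t−z̄)(z_{t+2}−z̄) = -0.9063
Denominator Σ(z_t−z̄)² = 5.8750
r_2 = -0.9063 / 5.8750 = -0.154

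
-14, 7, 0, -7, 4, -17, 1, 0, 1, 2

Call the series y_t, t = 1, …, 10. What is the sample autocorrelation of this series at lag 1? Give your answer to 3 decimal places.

Mean ȳ = (-14 + 7 + 0 − 7 + 4 − 17 + 1 + 0 + 1 + 2)/10 = -2.3000
Numerator Σ_{t=1}^{9}(y_t−ȳ)(y_{t+1}−ȳ) = -239.5900
Denominator Σ(y_t−ȳ)² = 552.1000
r_1 = -239.5900 / 552.1000 = -0.434

-0.434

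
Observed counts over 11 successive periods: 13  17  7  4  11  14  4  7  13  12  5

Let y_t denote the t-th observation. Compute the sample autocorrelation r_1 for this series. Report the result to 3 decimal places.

Mean ȳ = (13 + 17 + 7 + 4 + 11 + 14 + 4 + 7 + 13 + 12 + 5)/11 = 9.7273
Numerator Σ_{t=1}^{10}(y_t−ȳ)(y_{t+1}−ȳ) = -3.3471
Denominator Σ(y_t−ȳ)² = 202.1818
r_1 = -3.3471 / 202.1818 = -0.017

-0.017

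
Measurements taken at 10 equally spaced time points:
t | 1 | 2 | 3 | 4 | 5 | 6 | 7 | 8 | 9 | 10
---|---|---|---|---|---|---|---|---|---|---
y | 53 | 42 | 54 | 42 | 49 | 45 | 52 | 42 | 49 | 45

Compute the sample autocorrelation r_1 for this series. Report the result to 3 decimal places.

Mean ȳ = (53 + 42 + 54 + 42 + 49 + 45 + 52 + 42 + 49 + 45)/10 = 47.3000
Numerator Σ_{t=1}^{9}(y_t−ȳ)(y_{t+1}−ȳ) = -162.7900
Denominator Σ(y_t−ȳ)² = 200.1000
r_1 = -162.7900 / 200.1000 = -0.814

-0.814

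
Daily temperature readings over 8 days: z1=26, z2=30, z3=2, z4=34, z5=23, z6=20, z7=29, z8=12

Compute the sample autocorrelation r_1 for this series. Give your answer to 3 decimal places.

-0.568

Mean z̄ = (26 + 30 + 2 + 34 + 23 + 20 + 29 + 12)/8 = 22.0000
Σ(z_t−z̄)(z_{t+1}−z̄) = (32.0000) + (-160.0000) + (-240.0000) + (12.0000) + (-2.0000) + (-14.0000) + (-70.0000) = -442.0000
Denominator Σ(z_t−z̄)² = 778.0000
r_1 = -442.0000 / 778.0000 = -0.568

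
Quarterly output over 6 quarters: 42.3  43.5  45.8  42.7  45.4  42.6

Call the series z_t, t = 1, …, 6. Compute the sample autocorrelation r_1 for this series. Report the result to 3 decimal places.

Mean z̄ = (42.3 + 43.5 + 45.8 + 42.7 + 45.4 + 42.6)/6 = 43.7167
Deviations from mean: -1.4167, -0.2167, 2.0833, -1.0167, 1.6833, -1.1167
Σ(z_t−z̄)(z_{t+1}−z̄) = (0.3069) + (-0.4514) + (-2.1181) + (-1.7114) + (-1.8797) = -5.8536
Denominator Σ(z_t−z̄)² = 11.5083
r_1 = -5.8536 / 11.5083 = -0.509

-0.509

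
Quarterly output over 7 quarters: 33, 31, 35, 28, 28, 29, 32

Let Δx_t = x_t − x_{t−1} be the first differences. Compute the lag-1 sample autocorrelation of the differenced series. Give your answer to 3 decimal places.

-0.423

First differences Δx: -2, 4, -7, 0, 1, 3
Mean of differences = -0.1667
Numerator Σ(Δx_t−Δx̄)(Δx_{t+1}−Δx̄) = -33.3611
Denominator Σ(Δx_t−Δx̄)² = 78.8333
r_1(Δx) = -33.3611 / 78.8333 = -0.423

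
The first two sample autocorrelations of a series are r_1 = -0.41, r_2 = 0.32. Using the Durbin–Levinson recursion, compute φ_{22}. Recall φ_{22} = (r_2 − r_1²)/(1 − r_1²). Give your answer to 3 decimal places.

0.183

φ_{22} = (r_2 − r_1²) / (1 − r_1²)
r_1² = (-0.41)² = 0.1681
Numerator = 0.32 − 0.1681 = 0.1519; denominator = 1 − 0.1681 = 0.8319
φ_{22} = 0.1519 / 0.8319 = 0.183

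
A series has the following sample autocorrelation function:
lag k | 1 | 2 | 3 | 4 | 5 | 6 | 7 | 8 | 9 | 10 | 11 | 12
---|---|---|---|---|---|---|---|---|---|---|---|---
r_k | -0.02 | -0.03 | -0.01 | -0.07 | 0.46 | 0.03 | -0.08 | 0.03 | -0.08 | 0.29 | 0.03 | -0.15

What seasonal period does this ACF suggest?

The largest autocorrelation is r_5 = 0.46, with a weaker echo at lag 10 (0.29); the remaining lags stay at or below 0.03.
The dominant spike at lag 5 indicates a seasonal period of 5.

5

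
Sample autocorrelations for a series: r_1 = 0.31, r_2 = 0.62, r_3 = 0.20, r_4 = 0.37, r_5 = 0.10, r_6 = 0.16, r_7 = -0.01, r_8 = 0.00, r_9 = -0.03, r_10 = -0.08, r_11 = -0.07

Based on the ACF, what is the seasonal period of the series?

2

The largest autocorrelation is r_2 = 0.62, with a weaker echo at lag 4 (0.37); the remaining lags stay at or below 0.31.
The dominant spike at lag 2 indicates a seasonal period of 2.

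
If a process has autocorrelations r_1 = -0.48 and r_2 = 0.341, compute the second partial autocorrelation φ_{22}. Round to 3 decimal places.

0.144

φ_{22} = (r_2 − r_1²) / (1 − r_1²)
r_1² = (-0.48)² = 0.2304
Numerator = 0.341 − 0.2304 = 0.1106; denominator = 1 − 0.2304 = 0.7696
φ_{22} = 0.1106 / 0.7696 = 0.144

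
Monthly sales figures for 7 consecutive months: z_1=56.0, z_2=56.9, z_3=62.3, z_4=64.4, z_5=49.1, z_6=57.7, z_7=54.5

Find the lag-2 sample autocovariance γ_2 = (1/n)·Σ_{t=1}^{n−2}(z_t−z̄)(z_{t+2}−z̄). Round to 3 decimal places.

-3.490

Mean z̄ = (56.0 + 56.9 + 62.3 + 64.4 + 49.1 + 57.7 + 54.5)/7 = 57.2714
Σ_{t=1}^{5}(z_t−z̄)(z_{t+2}−z̄) = -24.4302
γ_2 = -24.4302 / 7 = -3.490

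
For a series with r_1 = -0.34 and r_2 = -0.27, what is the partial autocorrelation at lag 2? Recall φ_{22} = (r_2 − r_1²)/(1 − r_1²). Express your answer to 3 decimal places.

φ_{22} = (r_2 − r_1²) / (1 − r_1²)
r_1² = (-0.34)² = 0.1156
Numerator = -0.27 − 0.1156 = -0.3856; denominator = 1 − 0.1156 = 0.8844
φ_{22} = -0.3856 / 0.8844 = -0.436

-0.436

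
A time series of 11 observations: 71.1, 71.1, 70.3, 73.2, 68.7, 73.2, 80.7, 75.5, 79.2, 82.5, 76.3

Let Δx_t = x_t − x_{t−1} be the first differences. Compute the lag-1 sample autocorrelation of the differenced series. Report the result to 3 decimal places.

First differences Δx: 0.0, -0.8, 2.9, -4.5, 4.5, 7.5, -5.2, 3.7, 3.3, -6.2
Mean of differences = 0.5200
Numerator Σ(Δx_t−Δx̄)(Δx_{t+1}−Δx̄) = -74.5584
Denominator Σ(Δx_t−Δx̄)² = 193.1560
r_1(Δx) = -74.5584 / 193.1560 = -0.386

-0.386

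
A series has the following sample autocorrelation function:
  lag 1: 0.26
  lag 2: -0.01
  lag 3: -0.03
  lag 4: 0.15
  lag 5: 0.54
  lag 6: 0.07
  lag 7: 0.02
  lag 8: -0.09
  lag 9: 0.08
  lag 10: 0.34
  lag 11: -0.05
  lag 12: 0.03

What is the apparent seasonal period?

The largest autocorrelation is r_5 = 0.54, with a weaker echo at lag 10 (0.34); the remaining lags stay at or below 0.26.
The dominant spike at lag 5 indicates a seasonal period of 5.

5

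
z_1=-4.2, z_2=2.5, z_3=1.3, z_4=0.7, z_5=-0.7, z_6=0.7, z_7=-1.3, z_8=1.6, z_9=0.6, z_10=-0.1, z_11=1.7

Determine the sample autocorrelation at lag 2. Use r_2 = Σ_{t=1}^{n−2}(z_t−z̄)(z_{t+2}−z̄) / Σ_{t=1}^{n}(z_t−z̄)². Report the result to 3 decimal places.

Mean z̄ = (-4.2 + 2.5 + 1.3 + 0.7 − 0.7 + 0.7 − 1.3 + 1.6 + 0.6 − 0.1 + 1.7)/11 = 0.2545
Numerator Σ_{t=1}^{9}(z_t−z̄)(z_{t+2}−z̄) = -2.8878
Denominator Σ(z_t−z̄)² = 33.8473
r_2 = -2.8878 / 33.8473 = -0.085

-0.085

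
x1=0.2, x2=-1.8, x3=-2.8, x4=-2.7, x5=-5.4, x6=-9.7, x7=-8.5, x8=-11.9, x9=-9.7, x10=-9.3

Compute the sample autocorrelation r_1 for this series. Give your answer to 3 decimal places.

Mean x̄ = (0.2 − 1.8 − 2.8 − 2.7 − 5.4 − 9.7 − 8.5 − 11.9 − 9.7 − 9.3)/10 = -6.1600
Numerator Σ_{t=1}^{9}(x_t−x̄)(x_{t+1}−x̄) = 107.0944
Denominator Σ(x_t−x̄)² = 156.6440
r_1 = 107.0944 / 156.6440 = 0.684

0.684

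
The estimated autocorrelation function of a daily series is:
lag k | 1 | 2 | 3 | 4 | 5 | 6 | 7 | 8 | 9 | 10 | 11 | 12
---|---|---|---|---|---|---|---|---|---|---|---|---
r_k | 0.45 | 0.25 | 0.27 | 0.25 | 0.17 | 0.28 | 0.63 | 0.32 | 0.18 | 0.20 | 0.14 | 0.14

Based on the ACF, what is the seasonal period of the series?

7

The largest autocorrelation is r_7 = 0.63; the remaining lags stay at or below 0.45. The elevated value at lag 1 (0.45), dropping to 0.25 at lag 2, reflects decaying short-term dependence rather than seasonality.
The dominant spike at lag 7 indicates a seasonal period of 7.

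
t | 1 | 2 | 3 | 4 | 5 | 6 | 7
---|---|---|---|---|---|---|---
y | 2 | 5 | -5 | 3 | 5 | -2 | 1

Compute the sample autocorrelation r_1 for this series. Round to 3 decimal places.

-0.447

Mean ȳ = (2 + 5 − 5 + 3 + 5 − 2 + 1)/7 = 1.2857
Σ(y_t−ȳ)(y_{t+1}−ȳ) = (2.6531) + (-23.3469) + (-10.7755) + (6.3673) + (-12.2041) + (0.9388) = -36.3673
Denominator Σ(y_t−ȳ)² = 81.4286
r_1 = -36.3673 / 81.4286 = -0.447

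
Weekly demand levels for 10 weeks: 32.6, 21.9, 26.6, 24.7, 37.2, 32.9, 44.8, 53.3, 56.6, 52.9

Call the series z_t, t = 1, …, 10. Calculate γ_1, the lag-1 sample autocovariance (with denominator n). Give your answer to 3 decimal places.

Mean z̄ = (32.6 + 21.9 + 26.6 + 24.7 + 37.2 + 32.9 + 44.8 + 53.3 + 56.6 + 52.9)/10 = 38.3500
Σ_{t=1}^{9}(z_t−z̄)(z_{t+1}−z̄) = 1069.8775
γ_1 = 1069.8775 / 10 = 106.988

106.988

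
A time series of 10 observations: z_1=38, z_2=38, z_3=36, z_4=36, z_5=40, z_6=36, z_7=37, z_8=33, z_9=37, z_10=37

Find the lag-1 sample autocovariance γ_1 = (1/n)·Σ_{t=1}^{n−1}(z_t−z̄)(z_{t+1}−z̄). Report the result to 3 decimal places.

-0.564

Mean z̄ = (38 + 38 + 36 + 36 + 40 + 36 + 37 + 33 + 37 + 37)/10 = 36.8000
Σ_{t=1}^{9}(z_t−z̄)(z_{t+1}−z̄) = -5.6400
γ_1 = -5.6400 / 10 = -0.564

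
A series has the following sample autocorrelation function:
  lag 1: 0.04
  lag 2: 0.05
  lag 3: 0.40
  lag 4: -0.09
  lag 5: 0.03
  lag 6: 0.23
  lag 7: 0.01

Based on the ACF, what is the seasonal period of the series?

3

The largest autocorrelation is r_3 = 0.40, with a weaker echo at lag 6 (0.23); the remaining lags stay at or below 0.05.
The dominant spike at lag 3 indicates a seasonal period of 3.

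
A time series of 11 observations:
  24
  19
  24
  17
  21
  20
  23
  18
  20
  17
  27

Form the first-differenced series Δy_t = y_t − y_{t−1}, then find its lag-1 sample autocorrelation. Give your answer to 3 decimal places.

-0.593

First differences Δy: -5, 5, -7, 4, -1, 3, -5, 2, -3, 10
Mean of differences = 0.3000
Numerator Σ(Δy_t−Δȳ)(Δy_{t+1}−Δȳ) = -155.4900
Denominator Σ(Δy_t−Δȳ)² = 262.1000
r_1(Δy) = -155.4900 / 262.1000 = -0.593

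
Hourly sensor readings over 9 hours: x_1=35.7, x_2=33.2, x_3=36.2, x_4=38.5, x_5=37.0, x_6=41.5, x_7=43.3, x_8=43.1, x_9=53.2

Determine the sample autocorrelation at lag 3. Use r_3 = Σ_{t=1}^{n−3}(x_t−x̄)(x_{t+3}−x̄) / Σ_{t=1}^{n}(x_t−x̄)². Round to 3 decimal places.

Mean x̄ = (35.7 + 33.2 + 36.2 + 38.5 + 37.0 + 41.5 + 43.3 + 43.1 + 53.2)/9 = 40.1889
Σ(x_t−x̄)(x_{t+3}−x̄) = (7.5812) + (22.2868) + (-5.2299) + (-5.2543) + (-9.2832) + (17.0590) = 27.1596
Denominator Σ(x_t−x̄)² = 287.0889
r_3 = 27.1596 / 287.0889 = 0.095

0.095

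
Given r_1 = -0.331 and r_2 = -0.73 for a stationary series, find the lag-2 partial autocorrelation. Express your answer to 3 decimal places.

φ_{22} = (r_2 − r_1²) / (1 − r_1²)
r_1² = (-0.331)² = 0.109561
Numerator = -0.73 − 0.1096 = -0.8396; denominator = 1 − 0.1096 = 0.8904
φ_{22} = -0.8396 / 0.8904 = -0.943

-0.943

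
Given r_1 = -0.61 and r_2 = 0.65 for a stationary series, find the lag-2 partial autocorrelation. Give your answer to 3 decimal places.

φ_{22} = (r_2 − r_1²) / (1 − r_1²)
r_1² = (-0.61)² = 0.3721
Numerator = 0.65 − 0.3721 = 0.2779; denominator = 1 − 0.3721 = 0.6279
φ_{22} = 0.2779 / 0.6279 = 0.443

0.443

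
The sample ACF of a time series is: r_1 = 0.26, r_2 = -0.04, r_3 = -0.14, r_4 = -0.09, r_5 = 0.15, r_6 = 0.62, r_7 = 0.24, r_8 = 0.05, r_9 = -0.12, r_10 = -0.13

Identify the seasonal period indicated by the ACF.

6

The largest autocorrelation is r_6 = 0.62; the remaining lags stay at or below 0.26.
The dominant spike at lag 6 indicates a seasonal period of 6.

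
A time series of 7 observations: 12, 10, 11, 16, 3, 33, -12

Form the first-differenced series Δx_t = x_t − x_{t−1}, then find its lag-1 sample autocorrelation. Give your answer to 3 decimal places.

-0.570

First differences Δx: -2, 1, 5, -13, 30, -45
Mean of differences = -4.0000
Numerator Σ(Δx_t−Δx̄)(Δx_{t+1}−Δx̄) = -1726.0000
Denominator Σ(Δx_t−Δx̄)² = 3028.0000
r_1(Δx) = -1726.0000 / 3028.0000 = -0.570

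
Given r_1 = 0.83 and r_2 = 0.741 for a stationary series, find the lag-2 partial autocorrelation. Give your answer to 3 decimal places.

φ_{22} = (r_2 − r_1²) / (1 − r_1²)
r_1² = (0.83)² = 0.6889
Numerator = 0.741 − 0.6889 = 0.0521; denominator = 1 − 0.6889 = 0.3111
φ_{22} = 0.0521 / 0.3111 = 0.167

0.167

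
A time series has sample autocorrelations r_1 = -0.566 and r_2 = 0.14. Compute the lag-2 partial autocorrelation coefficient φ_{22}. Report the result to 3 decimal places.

φ_{22} = (r_2 − r_1²) / (1 − r_1²)
r_1² = (-0.566)² = 0.320356
Numerator = 0.14 − 0.3204 = -0.1804; denominator = 1 − 0.3204 = 0.6796
φ_{22} = -0.1804 / 0.6796 = -0.265

-0.265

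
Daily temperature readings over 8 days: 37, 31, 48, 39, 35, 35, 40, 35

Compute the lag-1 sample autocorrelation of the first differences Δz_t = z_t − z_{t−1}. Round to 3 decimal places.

-0.512

First differences Δz: -6, 17, -9, -4, 0, 5, -5
Mean of differences = -0.2857
Numerator Σ(Δz_t−Δz̄)(Δz_{t+1}−Δz̄) = -241.5102
Denominator Σ(Δz_t−Δz̄)² = 471.4286
r_1(Δz) = -241.5102 / 471.4286 = -0.512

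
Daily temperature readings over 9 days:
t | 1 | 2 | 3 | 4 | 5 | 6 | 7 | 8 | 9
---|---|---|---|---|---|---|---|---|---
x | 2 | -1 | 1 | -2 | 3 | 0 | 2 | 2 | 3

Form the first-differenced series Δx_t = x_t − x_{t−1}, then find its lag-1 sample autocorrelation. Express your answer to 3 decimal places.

First differences Δx: -3, 2, -3, 5, -3, 2, 0, 1
Mean of differences = 0.1250
Numerator Σ(Δx_t−Δx̄)(Δx_{t+1}−Δx̄) = -48.3906
Denominator Σ(Δx_t−Δx̄)² = 60.8750
r_1(Δx) = -48.3906 / 60.8750 = -0.795

-0.795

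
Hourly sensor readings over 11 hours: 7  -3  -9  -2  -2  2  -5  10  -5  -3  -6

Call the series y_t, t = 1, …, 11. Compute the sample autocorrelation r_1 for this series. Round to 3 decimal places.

-0.247

Mean ȳ = (7 − 3 − 9 − 2 − 2 + 2 − 5 + 10 − 5 − 3 − 6)/11 = -1.4545
Numerator Σ_{t=1}^{10}(y_t−ȳ)(y_{t+1}−ȳ) = -79.8430
Denominator Σ(y_t−ȳ)² = 322.7273
r_1 = -79.8430 / 322.7273 = -0.247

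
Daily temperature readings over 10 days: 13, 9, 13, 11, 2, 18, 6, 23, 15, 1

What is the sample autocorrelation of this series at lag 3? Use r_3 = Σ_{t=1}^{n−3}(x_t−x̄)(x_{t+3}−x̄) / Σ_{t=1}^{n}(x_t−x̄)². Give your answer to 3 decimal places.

0.006

Mean x̄ = (13 + 9 + 13 + 11 + 2 + 18 + 6 + 23 + 15 + 1)/10 = 11.1000
Numerator Σ_{t=1}^{7}(x_t−x̄)(x_{t+3}−x̄) = 2.6700
Denominator Σ(x_t−x̄)² = 426.9000
r_3 = 2.6700 / 426.9000 = 0.006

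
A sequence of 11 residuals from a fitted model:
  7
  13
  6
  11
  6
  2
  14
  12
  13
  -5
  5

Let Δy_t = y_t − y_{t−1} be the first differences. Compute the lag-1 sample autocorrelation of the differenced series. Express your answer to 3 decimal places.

First differences Δy: 6, -7, 5, -5, -4, 12, -2, 1, -18, 10
Mean of differences = -0.2000
Numerator Σ(Δy_t−Δȳ)(Δy_{t+1}−Δȳ) = -357.6400
Denominator Σ(Δy_t−Δȳ)² = 723.6000
r_1(Δy) = -357.6400 / 723.6000 = -0.494

-0.494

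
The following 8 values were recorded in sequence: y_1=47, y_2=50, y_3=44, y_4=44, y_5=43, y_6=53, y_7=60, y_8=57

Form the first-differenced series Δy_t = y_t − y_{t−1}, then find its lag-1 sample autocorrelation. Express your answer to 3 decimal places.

First differences Δy: 3, -6, 0, -1, 10, 7, -3
Mean of differences = 1.4286
Numerator Σ(Δy_t−Δȳ)(Δy_{t+1}−Δȳ) = 4.6735
Denominator Σ(Δy_t−Δȳ)² = 189.7143
r_1(Δy) = 4.6735 / 189.7143 = 0.025

0.025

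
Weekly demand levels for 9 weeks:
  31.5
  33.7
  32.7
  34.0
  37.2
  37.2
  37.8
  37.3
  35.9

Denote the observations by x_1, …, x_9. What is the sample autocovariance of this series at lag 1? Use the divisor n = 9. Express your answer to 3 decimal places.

2.870

Mean x̄ = (31.5 + 33.7 + 32.7 + 34.0 + 37.2 + 37.2 + 37.8 + 37.3 + 35.9)/9 = 35.2556
Σ_{t=1}^{8}(x_t−x̄)(x_{t+1}−x̄) = 25.8325
γ_1 = 25.8325 / 9 = 2.870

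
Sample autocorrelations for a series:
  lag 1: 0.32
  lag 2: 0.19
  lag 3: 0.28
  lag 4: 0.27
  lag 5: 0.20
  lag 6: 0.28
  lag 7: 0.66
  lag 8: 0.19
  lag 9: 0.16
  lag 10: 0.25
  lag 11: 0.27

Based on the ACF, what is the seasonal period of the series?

The largest autocorrelation is r_7 = 0.66; the remaining lags stay at or below 0.32. The elevated value at lag 1 (0.32), dropping to 0.19 at lag 2, reflects decaying short-term dependence rather than seasonality.
The dominant spike at lag 7 indicates a seasonal period of 7.

7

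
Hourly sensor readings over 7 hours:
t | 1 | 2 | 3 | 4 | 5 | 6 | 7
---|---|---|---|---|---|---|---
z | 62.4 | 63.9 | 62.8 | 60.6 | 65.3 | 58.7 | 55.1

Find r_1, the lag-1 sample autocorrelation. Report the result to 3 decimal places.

Mean z̄ = (62.4 + 63.9 + 62.8 + 60.6 + 65.3 + 58.7 + 55.1)/7 = 61.2571
Numerator Σ_{t=1}^{6}(z_t−z̄)(z_{t+1}−z̄) = 8.8339
Denominator Σ(z_t−z̄)² = 71.8971
r_1 = 8.8339 / 71.8971 = 0.123

0.123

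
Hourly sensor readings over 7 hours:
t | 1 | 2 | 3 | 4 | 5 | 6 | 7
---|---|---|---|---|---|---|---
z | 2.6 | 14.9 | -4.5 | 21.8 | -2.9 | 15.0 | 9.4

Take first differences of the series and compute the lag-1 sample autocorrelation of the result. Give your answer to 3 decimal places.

First differences Δz: 12.3, -19.4, 26.3, -24.7, 17.9, -5.6
Mean of differences = 1.1333
Numerator Σ(Δz_t−Δz̄)(Δz_{t+1}−Δz̄) = -1942.2178
Denominator Σ(Δz_t−Δz̄)² = 2173.4933
r_1(Δz) = -1942.2178 / 2173.4933 = -0.894

-0.894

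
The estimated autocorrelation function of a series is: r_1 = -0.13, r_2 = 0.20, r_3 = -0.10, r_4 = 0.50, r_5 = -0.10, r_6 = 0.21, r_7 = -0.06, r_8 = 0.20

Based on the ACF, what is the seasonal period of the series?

The largest autocorrelation is r_4 = 0.50; the remaining lags stay at or below 0.21.
The dominant spike at lag 4 indicates a seasonal period of 4.

4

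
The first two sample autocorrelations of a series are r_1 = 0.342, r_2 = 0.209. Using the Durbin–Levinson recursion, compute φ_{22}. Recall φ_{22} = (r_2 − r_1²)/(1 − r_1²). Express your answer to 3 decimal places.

0.104

φ_{22} = (r_2 − r_1²) / (1 − r_1²)
r_1² = (0.342)² = 0.116964
Numerator = 0.209 − 0.1170 = 0.0920; denominator = 1 − 0.1170 = 0.8830
φ_{22} = 0.0920 / 0.8830 = 0.104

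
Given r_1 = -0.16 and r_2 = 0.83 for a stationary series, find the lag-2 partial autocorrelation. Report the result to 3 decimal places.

φ_{22} = (r_2 − r_1²) / (1 − r_1²)
r_1² = (-0.16)² = 0.0256
Numerator = 0.83 − 0.0256 = 0.8044; denominator = 1 − 0.0256 = 0.9744
φ_{22} = 0.8044 / 0.9744 = 0.826

0.826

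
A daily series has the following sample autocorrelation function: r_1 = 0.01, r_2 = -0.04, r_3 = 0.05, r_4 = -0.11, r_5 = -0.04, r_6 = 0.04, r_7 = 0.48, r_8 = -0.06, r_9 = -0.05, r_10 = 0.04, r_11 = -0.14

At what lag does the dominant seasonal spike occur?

The largest autocorrelation is r_7 = 0.48; the remaining lags stay at or below 0.05.
The dominant spike at lag 7 indicates a seasonal period of 7.

7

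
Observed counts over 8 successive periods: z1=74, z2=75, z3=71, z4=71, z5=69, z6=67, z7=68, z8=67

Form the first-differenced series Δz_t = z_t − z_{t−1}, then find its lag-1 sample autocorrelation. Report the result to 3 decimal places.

-0.550

First differences Δz: 1, -4, 0, -2, -2, 1, -1
Mean of differences = -1.0000
Numerator Σ(Δz_t−Δz̄)(Δz_{t+1}−Δz̄) = -11.0000
Denominator Σ(Δz_t−Δz̄)² = 20.0000
r_1(Δz) = -11.0000 / 20.0000 = -0.550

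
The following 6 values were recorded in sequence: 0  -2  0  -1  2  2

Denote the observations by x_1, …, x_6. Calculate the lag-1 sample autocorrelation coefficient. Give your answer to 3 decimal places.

0.167

Mean x̄ = (0 − 2 + 0 − 1 + 2 + 2)/6 = 0.1667
Deviations from mean: -0.1667, -2.1667, -0.1667, -1.1667, 1.8333, 1.8333
Σ(x_t−x̄)(x_{t+1}−x̄) = (0.3611) + (0.3611) + (0.1944) + (-2.1389) + (3.3611) = 2.1389
Denominator Σ(x_t−x̄)² = 12.8333
r_1 = 2.1389 / 12.8333 = 0.167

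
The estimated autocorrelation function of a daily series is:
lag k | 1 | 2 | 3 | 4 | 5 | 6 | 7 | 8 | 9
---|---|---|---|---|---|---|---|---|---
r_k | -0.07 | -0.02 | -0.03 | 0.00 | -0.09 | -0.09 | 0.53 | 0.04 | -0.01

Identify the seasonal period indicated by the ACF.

7

The largest autocorrelation is r_7 = 0.53; the remaining lags stay at or below 0.04.
The dominant spike at lag 7 indicates a seasonal period of 7.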